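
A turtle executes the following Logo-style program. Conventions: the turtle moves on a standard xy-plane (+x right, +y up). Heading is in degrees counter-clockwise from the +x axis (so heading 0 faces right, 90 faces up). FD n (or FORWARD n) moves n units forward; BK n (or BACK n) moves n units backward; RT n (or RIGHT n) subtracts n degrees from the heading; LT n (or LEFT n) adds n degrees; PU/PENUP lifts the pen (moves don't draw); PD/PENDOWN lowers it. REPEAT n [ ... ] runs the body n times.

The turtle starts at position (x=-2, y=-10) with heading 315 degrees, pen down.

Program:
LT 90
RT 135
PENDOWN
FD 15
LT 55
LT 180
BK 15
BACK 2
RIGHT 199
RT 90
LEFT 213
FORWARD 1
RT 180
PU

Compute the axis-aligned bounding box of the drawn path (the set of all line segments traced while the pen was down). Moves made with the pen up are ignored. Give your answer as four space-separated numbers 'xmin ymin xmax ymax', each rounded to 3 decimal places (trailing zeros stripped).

Answer: -2 -34.751 12.284 -10

Derivation:
Executing turtle program step by step:
Start: pos=(-2,-10), heading=315, pen down
LT 90: heading 315 -> 45
RT 135: heading 45 -> 270
PD: pen down
FD 15: (-2,-10) -> (-2,-25) [heading=270, draw]
LT 55: heading 270 -> 325
LT 180: heading 325 -> 145
BK 15: (-2,-25) -> (10.287,-33.604) [heading=145, draw]
BK 2: (10.287,-33.604) -> (11.926,-34.751) [heading=145, draw]
RT 199: heading 145 -> 306
RT 90: heading 306 -> 216
LT 213: heading 216 -> 69
FD 1: (11.926,-34.751) -> (12.284,-33.817) [heading=69, draw]
RT 180: heading 69 -> 249
PU: pen up
Final: pos=(12.284,-33.817), heading=249, 4 segment(s) drawn

Segment endpoints: x in {-2, -2, 10.287, 11.926, 12.284}, y in {-34.751, -33.817, -33.604, -25, -10}
xmin=-2, ymin=-34.751, xmax=12.284, ymax=-10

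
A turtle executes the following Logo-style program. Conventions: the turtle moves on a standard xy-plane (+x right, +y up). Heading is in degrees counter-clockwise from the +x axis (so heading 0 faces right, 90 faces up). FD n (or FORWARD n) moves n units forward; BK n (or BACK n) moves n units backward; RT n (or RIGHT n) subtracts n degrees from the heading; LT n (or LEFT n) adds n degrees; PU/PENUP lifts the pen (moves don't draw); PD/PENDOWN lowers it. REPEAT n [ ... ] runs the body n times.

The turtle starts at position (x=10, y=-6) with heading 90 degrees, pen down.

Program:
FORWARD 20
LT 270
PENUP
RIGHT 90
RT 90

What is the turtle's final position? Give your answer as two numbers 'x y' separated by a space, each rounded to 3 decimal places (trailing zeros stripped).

Answer: 10 14

Derivation:
Executing turtle program step by step:
Start: pos=(10,-6), heading=90, pen down
FD 20: (10,-6) -> (10,14) [heading=90, draw]
LT 270: heading 90 -> 0
PU: pen up
RT 90: heading 0 -> 270
RT 90: heading 270 -> 180
Final: pos=(10,14), heading=180, 1 segment(s) drawn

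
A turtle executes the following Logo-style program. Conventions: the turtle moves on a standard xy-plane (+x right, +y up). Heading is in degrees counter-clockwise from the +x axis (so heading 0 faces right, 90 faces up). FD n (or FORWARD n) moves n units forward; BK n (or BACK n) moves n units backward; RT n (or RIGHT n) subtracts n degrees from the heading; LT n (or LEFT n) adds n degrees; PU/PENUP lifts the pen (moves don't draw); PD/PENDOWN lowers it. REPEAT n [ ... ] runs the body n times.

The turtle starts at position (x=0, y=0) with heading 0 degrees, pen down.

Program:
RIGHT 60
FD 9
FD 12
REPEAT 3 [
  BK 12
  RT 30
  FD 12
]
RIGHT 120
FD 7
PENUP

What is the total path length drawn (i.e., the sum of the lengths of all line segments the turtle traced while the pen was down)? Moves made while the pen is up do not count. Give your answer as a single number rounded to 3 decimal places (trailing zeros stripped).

Answer: 100

Derivation:
Executing turtle program step by step:
Start: pos=(0,0), heading=0, pen down
RT 60: heading 0 -> 300
FD 9: (0,0) -> (4.5,-7.794) [heading=300, draw]
FD 12: (4.5,-7.794) -> (10.5,-18.187) [heading=300, draw]
REPEAT 3 [
  -- iteration 1/3 --
  BK 12: (10.5,-18.187) -> (4.5,-7.794) [heading=300, draw]
  RT 30: heading 300 -> 270
  FD 12: (4.5,-7.794) -> (4.5,-19.794) [heading=270, draw]
  -- iteration 2/3 --
  BK 12: (4.5,-19.794) -> (4.5,-7.794) [heading=270, draw]
  RT 30: heading 270 -> 240
  FD 12: (4.5,-7.794) -> (-1.5,-18.187) [heading=240, draw]
  -- iteration 3/3 --
  BK 12: (-1.5,-18.187) -> (4.5,-7.794) [heading=240, draw]
  RT 30: heading 240 -> 210
  FD 12: (4.5,-7.794) -> (-5.892,-13.794) [heading=210, draw]
]
RT 120: heading 210 -> 90
FD 7: (-5.892,-13.794) -> (-5.892,-6.794) [heading=90, draw]
PU: pen up
Final: pos=(-5.892,-6.794), heading=90, 9 segment(s) drawn

Segment lengths:
  seg 1: (0,0) -> (4.5,-7.794), length = 9
  seg 2: (4.5,-7.794) -> (10.5,-18.187), length = 12
  seg 3: (10.5,-18.187) -> (4.5,-7.794), length = 12
  seg 4: (4.5,-7.794) -> (4.5,-19.794), length = 12
  seg 5: (4.5,-19.794) -> (4.5,-7.794), length = 12
  seg 6: (4.5,-7.794) -> (-1.5,-18.187), length = 12
  seg 7: (-1.5,-18.187) -> (4.5,-7.794), length = 12
  seg 8: (4.5,-7.794) -> (-5.892,-13.794), length = 12
  seg 9: (-5.892,-13.794) -> (-5.892,-6.794), length = 7
Total = 100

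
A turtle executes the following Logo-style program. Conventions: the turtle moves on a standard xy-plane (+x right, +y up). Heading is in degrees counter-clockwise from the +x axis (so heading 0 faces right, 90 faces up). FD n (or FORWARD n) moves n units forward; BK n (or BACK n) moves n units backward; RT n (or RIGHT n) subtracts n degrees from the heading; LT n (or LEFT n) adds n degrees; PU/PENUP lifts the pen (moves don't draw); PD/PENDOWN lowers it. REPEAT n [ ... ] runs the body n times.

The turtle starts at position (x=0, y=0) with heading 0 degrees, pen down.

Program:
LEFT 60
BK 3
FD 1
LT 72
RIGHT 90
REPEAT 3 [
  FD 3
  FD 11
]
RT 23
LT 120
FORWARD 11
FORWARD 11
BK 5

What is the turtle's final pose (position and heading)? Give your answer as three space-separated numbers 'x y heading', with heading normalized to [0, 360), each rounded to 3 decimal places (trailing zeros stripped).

Executing turtle program step by step:
Start: pos=(0,0), heading=0, pen down
LT 60: heading 0 -> 60
BK 3: (0,0) -> (-1.5,-2.598) [heading=60, draw]
FD 1: (-1.5,-2.598) -> (-1,-1.732) [heading=60, draw]
LT 72: heading 60 -> 132
RT 90: heading 132 -> 42
REPEAT 3 [
  -- iteration 1/3 --
  FD 3: (-1,-1.732) -> (1.229,0.275) [heading=42, draw]
  FD 11: (1.229,0.275) -> (9.404,7.636) [heading=42, draw]
  -- iteration 2/3 --
  FD 3: (9.404,7.636) -> (11.633,9.643) [heading=42, draw]
  FD 11: (11.633,9.643) -> (19.808,17.004) [heading=42, draw]
  -- iteration 3/3 --
  FD 3: (19.808,17.004) -> (22.037,19.011) [heading=42, draw]
  FD 11: (22.037,19.011) -> (30.212,26.371) [heading=42, draw]
]
RT 23: heading 42 -> 19
LT 120: heading 19 -> 139
FD 11: (30.212,26.371) -> (21.91,33.588) [heading=139, draw]
FD 11: (21.91,33.588) -> (13.608,40.805) [heading=139, draw]
BK 5: (13.608,40.805) -> (17.382,37.524) [heading=139, draw]
Final: pos=(17.382,37.524), heading=139, 11 segment(s) drawn

Answer: 17.382 37.524 139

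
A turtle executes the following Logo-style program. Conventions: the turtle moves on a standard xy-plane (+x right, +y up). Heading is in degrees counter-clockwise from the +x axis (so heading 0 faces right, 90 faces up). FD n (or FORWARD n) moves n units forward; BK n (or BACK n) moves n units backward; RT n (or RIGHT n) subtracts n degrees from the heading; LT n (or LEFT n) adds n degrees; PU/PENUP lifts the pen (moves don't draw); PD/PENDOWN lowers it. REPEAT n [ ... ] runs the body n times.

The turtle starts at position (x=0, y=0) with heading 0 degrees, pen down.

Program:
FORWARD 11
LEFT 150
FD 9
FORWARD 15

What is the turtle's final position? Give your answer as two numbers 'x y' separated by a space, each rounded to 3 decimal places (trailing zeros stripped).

Answer: -9.785 12

Derivation:
Executing turtle program step by step:
Start: pos=(0,0), heading=0, pen down
FD 11: (0,0) -> (11,0) [heading=0, draw]
LT 150: heading 0 -> 150
FD 9: (11,0) -> (3.206,4.5) [heading=150, draw]
FD 15: (3.206,4.5) -> (-9.785,12) [heading=150, draw]
Final: pos=(-9.785,12), heading=150, 3 segment(s) drawn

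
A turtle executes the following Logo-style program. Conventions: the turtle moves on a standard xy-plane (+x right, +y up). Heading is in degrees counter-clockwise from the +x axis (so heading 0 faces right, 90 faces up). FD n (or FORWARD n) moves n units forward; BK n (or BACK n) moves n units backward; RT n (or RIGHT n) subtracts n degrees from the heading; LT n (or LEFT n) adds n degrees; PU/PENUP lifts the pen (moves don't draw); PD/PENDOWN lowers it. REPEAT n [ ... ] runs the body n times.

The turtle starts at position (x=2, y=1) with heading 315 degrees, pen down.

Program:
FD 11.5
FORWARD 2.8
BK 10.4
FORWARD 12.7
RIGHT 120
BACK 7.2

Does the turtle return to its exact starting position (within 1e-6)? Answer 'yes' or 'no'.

Executing turtle program step by step:
Start: pos=(2,1), heading=315, pen down
FD 11.5: (2,1) -> (10.132,-7.132) [heading=315, draw]
FD 2.8: (10.132,-7.132) -> (12.112,-9.112) [heading=315, draw]
BK 10.4: (12.112,-9.112) -> (4.758,-1.758) [heading=315, draw]
FD 12.7: (4.758,-1.758) -> (13.738,-10.738) [heading=315, draw]
RT 120: heading 315 -> 195
BK 7.2: (13.738,-10.738) -> (20.693,-8.874) [heading=195, draw]
Final: pos=(20.693,-8.874), heading=195, 5 segment(s) drawn

Start position: (2, 1)
Final position: (20.693, -8.874)
Distance = 21.14; >= 1e-6 -> NOT closed

Answer: no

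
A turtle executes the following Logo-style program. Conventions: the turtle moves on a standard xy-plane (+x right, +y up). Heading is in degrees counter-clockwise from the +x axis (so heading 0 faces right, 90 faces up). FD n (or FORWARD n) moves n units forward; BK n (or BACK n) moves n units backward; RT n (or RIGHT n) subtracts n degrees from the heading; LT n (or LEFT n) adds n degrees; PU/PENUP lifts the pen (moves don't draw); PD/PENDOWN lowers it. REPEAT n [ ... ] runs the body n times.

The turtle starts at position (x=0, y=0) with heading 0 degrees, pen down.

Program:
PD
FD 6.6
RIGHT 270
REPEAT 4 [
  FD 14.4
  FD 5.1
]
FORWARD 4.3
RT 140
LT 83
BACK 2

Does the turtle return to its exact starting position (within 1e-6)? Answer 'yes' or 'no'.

Executing turtle program step by step:
Start: pos=(0,0), heading=0, pen down
PD: pen down
FD 6.6: (0,0) -> (6.6,0) [heading=0, draw]
RT 270: heading 0 -> 90
REPEAT 4 [
  -- iteration 1/4 --
  FD 14.4: (6.6,0) -> (6.6,14.4) [heading=90, draw]
  FD 5.1: (6.6,14.4) -> (6.6,19.5) [heading=90, draw]
  -- iteration 2/4 --
  FD 14.4: (6.6,19.5) -> (6.6,33.9) [heading=90, draw]
  FD 5.1: (6.6,33.9) -> (6.6,39) [heading=90, draw]
  -- iteration 3/4 --
  FD 14.4: (6.6,39) -> (6.6,53.4) [heading=90, draw]
  FD 5.1: (6.6,53.4) -> (6.6,58.5) [heading=90, draw]
  -- iteration 4/4 --
  FD 14.4: (6.6,58.5) -> (6.6,72.9) [heading=90, draw]
  FD 5.1: (6.6,72.9) -> (6.6,78) [heading=90, draw]
]
FD 4.3: (6.6,78) -> (6.6,82.3) [heading=90, draw]
RT 140: heading 90 -> 310
LT 83: heading 310 -> 33
BK 2: (6.6,82.3) -> (4.923,81.211) [heading=33, draw]
Final: pos=(4.923,81.211), heading=33, 11 segment(s) drawn

Start position: (0, 0)
Final position: (4.923, 81.211)
Distance = 81.36; >= 1e-6 -> NOT closed

Answer: no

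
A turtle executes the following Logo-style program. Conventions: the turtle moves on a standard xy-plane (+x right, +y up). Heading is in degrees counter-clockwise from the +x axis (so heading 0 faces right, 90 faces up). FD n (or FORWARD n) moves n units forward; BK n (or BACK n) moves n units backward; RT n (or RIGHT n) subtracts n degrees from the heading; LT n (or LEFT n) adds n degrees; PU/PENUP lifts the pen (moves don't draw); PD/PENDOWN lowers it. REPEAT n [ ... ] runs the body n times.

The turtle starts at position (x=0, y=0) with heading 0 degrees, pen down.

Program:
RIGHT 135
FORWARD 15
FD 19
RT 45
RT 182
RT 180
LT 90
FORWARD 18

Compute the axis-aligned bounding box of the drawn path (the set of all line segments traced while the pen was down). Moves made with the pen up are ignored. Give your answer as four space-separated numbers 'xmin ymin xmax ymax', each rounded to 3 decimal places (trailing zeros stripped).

Executing turtle program step by step:
Start: pos=(0,0), heading=0, pen down
RT 135: heading 0 -> 225
FD 15: (0,0) -> (-10.607,-10.607) [heading=225, draw]
FD 19: (-10.607,-10.607) -> (-24.042,-24.042) [heading=225, draw]
RT 45: heading 225 -> 180
RT 182: heading 180 -> 358
RT 180: heading 358 -> 178
LT 90: heading 178 -> 268
FD 18: (-24.042,-24.042) -> (-24.67,-42.031) [heading=268, draw]
Final: pos=(-24.67,-42.031), heading=268, 3 segment(s) drawn

Segment endpoints: x in {-24.67, -24.042, -10.607, 0}, y in {-42.031, -24.042, -10.607, 0}
xmin=-24.67, ymin=-42.031, xmax=0, ymax=0

Answer: -24.67 -42.031 0 0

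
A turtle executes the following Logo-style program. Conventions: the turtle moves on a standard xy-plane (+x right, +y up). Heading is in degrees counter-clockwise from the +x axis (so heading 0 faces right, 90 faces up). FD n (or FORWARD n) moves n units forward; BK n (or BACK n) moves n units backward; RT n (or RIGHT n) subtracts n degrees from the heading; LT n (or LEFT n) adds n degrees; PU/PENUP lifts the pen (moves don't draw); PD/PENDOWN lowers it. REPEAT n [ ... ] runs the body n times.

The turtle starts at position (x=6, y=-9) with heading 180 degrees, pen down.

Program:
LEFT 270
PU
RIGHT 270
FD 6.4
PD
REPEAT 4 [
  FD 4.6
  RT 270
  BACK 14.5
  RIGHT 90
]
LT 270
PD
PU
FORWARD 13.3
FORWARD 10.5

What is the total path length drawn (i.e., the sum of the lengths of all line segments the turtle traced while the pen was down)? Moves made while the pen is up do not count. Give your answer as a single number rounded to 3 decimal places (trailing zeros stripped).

Answer: 76.4

Derivation:
Executing turtle program step by step:
Start: pos=(6,-9), heading=180, pen down
LT 270: heading 180 -> 90
PU: pen up
RT 270: heading 90 -> 180
FD 6.4: (6,-9) -> (-0.4,-9) [heading=180, move]
PD: pen down
REPEAT 4 [
  -- iteration 1/4 --
  FD 4.6: (-0.4,-9) -> (-5,-9) [heading=180, draw]
  RT 270: heading 180 -> 270
  BK 14.5: (-5,-9) -> (-5,5.5) [heading=270, draw]
  RT 90: heading 270 -> 180
  -- iteration 2/4 --
  FD 4.6: (-5,5.5) -> (-9.6,5.5) [heading=180, draw]
  RT 270: heading 180 -> 270
  BK 14.5: (-9.6,5.5) -> (-9.6,20) [heading=270, draw]
  RT 90: heading 270 -> 180
  -- iteration 3/4 --
  FD 4.6: (-9.6,20) -> (-14.2,20) [heading=180, draw]
  RT 270: heading 180 -> 270
  BK 14.5: (-14.2,20) -> (-14.2,34.5) [heading=270, draw]
  RT 90: heading 270 -> 180
  -- iteration 4/4 --
  FD 4.6: (-14.2,34.5) -> (-18.8,34.5) [heading=180, draw]
  RT 270: heading 180 -> 270
  BK 14.5: (-18.8,34.5) -> (-18.8,49) [heading=270, draw]
  RT 90: heading 270 -> 180
]
LT 270: heading 180 -> 90
PD: pen down
PU: pen up
FD 13.3: (-18.8,49) -> (-18.8,62.3) [heading=90, move]
FD 10.5: (-18.8,62.3) -> (-18.8,72.8) [heading=90, move]
Final: pos=(-18.8,72.8), heading=90, 8 segment(s) drawn

Segment lengths:
  seg 1: (-0.4,-9) -> (-5,-9), length = 4.6
  seg 2: (-5,-9) -> (-5,5.5), length = 14.5
  seg 3: (-5,5.5) -> (-9.6,5.5), length = 4.6
  seg 4: (-9.6,5.5) -> (-9.6,20), length = 14.5
  seg 5: (-9.6,20) -> (-14.2,20), length = 4.6
  seg 6: (-14.2,20) -> (-14.2,34.5), length = 14.5
  seg 7: (-14.2,34.5) -> (-18.8,34.5), length = 4.6
  seg 8: (-18.8,34.5) -> (-18.8,49), length = 14.5
Total = 76.4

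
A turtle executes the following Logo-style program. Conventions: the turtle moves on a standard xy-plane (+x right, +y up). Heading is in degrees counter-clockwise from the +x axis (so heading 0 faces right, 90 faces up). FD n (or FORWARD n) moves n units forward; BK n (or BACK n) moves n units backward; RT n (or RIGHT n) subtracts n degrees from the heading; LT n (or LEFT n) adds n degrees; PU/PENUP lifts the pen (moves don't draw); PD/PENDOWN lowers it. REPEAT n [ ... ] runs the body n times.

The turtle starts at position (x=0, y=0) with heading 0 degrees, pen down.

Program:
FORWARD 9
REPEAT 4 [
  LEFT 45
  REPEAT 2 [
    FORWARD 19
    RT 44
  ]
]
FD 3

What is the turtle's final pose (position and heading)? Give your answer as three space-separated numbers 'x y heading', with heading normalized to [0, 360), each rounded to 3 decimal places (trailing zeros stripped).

Answer: 77.853 -63.962 188

Derivation:
Executing turtle program step by step:
Start: pos=(0,0), heading=0, pen down
FD 9: (0,0) -> (9,0) [heading=0, draw]
REPEAT 4 [
  -- iteration 1/4 --
  LT 45: heading 0 -> 45
  REPEAT 2 [
    -- iteration 1/2 --
    FD 19: (9,0) -> (22.435,13.435) [heading=45, draw]
    RT 44: heading 45 -> 1
    -- iteration 2/2 --
    FD 19: (22.435,13.435) -> (41.432,13.767) [heading=1, draw]
    RT 44: heading 1 -> 317
  ]
  -- iteration 2/4 --
  LT 45: heading 317 -> 2
  REPEAT 2 [
    -- iteration 1/2 --
    FD 19: (41.432,13.767) -> (60.421,14.43) [heading=2, draw]
    RT 44: heading 2 -> 318
    -- iteration 2/2 --
    FD 19: (60.421,14.43) -> (74.54,1.716) [heading=318, draw]
    RT 44: heading 318 -> 274
  ]
  -- iteration 3/4 --
  LT 45: heading 274 -> 319
  REPEAT 2 [
    -- iteration 1/2 --
    FD 19: (74.54,1.716) -> (88.88,-10.749) [heading=319, draw]
    RT 44: heading 319 -> 275
    -- iteration 2/2 --
    FD 19: (88.88,-10.749) -> (90.536,-29.677) [heading=275, draw]
    RT 44: heading 275 -> 231
  ]
  -- iteration 4/4 --
  LT 45: heading 231 -> 276
  REPEAT 2 [
    -- iteration 1/2 --
    FD 19: (90.536,-29.677) -> (92.522,-48.573) [heading=276, draw]
    RT 44: heading 276 -> 232
    -- iteration 2/2 --
    FD 19: (92.522,-48.573) -> (80.824,-63.545) [heading=232, draw]
    RT 44: heading 232 -> 188
  ]
]
FD 3: (80.824,-63.545) -> (77.853,-63.962) [heading=188, draw]
Final: pos=(77.853,-63.962), heading=188, 10 segment(s) drawn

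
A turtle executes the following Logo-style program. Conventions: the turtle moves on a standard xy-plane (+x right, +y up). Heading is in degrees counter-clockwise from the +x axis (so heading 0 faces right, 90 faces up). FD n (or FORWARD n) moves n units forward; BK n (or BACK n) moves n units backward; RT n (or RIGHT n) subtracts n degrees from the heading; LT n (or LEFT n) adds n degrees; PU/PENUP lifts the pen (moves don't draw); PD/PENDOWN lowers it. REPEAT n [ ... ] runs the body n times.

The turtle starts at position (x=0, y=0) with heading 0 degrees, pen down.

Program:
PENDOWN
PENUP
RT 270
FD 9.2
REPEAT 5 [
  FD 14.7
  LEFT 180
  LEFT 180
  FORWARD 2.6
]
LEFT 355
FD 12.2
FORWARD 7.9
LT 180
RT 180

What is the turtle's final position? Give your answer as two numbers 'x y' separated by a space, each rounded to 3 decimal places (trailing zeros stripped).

Executing turtle program step by step:
Start: pos=(0,0), heading=0, pen down
PD: pen down
PU: pen up
RT 270: heading 0 -> 90
FD 9.2: (0,0) -> (0,9.2) [heading=90, move]
REPEAT 5 [
  -- iteration 1/5 --
  FD 14.7: (0,9.2) -> (0,23.9) [heading=90, move]
  LT 180: heading 90 -> 270
  LT 180: heading 270 -> 90
  FD 2.6: (0,23.9) -> (0,26.5) [heading=90, move]
  -- iteration 2/5 --
  FD 14.7: (0,26.5) -> (0,41.2) [heading=90, move]
  LT 180: heading 90 -> 270
  LT 180: heading 270 -> 90
  FD 2.6: (0,41.2) -> (0,43.8) [heading=90, move]
  -- iteration 3/5 --
  FD 14.7: (0,43.8) -> (0,58.5) [heading=90, move]
  LT 180: heading 90 -> 270
  LT 180: heading 270 -> 90
  FD 2.6: (0,58.5) -> (0,61.1) [heading=90, move]
  -- iteration 4/5 --
  FD 14.7: (0,61.1) -> (0,75.8) [heading=90, move]
  LT 180: heading 90 -> 270
  LT 180: heading 270 -> 90
  FD 2.6: (0,75.8) -> (0,78.4) [heading=90, move]
  -- iteration 5/5 --
  FD 14.7: (0,78.4) -> (0,93.1) [heading=90, move]
  LT 180: heading 90 -> 270
  LT 180: heading 270 -> 90
  FD 2.6: (0,93.1) -> (0,95.7) [heading=90, move]
]
LT 355: heading 90 -> 85
FD 12.2: (0,95.7) -> (1.063,107.854) [heading=85, move]
FD 7.9: (1.063,107.854) -> (1.752,115.724) [heading=85, move]
LT 180: heading 85 -> 265
RT 180: heading 265 -> 85
Final: pos=(1.752,115.724), heading=85, 0 segment(s) drawn

Answer: 1.752 115.724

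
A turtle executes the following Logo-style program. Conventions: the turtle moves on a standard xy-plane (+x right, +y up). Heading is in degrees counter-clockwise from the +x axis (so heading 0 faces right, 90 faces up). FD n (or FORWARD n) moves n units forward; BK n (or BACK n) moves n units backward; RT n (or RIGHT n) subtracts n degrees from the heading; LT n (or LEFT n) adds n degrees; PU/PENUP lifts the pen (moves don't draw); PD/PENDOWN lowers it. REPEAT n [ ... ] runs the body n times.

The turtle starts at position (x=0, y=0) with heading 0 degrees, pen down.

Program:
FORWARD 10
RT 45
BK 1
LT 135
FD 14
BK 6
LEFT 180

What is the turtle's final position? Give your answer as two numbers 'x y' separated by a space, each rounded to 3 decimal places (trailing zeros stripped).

Answer: 9.293 8.707

Derivation:
Executing turtle program step by step:
Start: pos=(0,0), heading=0, pen down
FD 10: (0,0) -> (10,0) [heading=0, draw]
RT 45: heading 0 -> 315
BK 1: (10,0) -> (9.293,0.707) [heading=315, draw]
LT 135: heading 315 -> 90
FD 14: (9.293,0.707) -> (9.293,14.707) [heading=90, draw]
BK 6: (9.293,14.707) -> (9.293,8.707) [heading=90, draw]
LT 180: heading 90 -> 270
Final: pos=(9.293,8.707), heading=270, 4 segment(s) drawn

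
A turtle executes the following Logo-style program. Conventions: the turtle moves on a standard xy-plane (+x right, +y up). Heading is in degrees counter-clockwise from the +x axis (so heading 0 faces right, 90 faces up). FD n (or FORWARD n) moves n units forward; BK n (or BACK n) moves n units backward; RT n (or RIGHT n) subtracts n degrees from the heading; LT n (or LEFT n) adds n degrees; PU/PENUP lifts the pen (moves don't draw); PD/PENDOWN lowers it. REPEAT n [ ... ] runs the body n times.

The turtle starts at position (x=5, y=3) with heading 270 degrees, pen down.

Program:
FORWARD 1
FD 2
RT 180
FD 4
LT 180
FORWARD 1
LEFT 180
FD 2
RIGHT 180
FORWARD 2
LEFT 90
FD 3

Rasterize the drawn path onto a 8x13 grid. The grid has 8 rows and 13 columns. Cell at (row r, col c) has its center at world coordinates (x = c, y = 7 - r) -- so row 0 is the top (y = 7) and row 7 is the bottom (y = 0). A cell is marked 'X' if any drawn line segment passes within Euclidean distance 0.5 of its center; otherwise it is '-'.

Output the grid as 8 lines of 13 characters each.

Segment 0: (5,3) -> (5,2)
Segment 1: (5,2) -> (5,0)
Segment 2: (5,0) -> (5,4)
Segment 3: (5,4) -> (5,3)
Segment 4: (5,3) -> (5,5)
Segment 5: (5,5) -> (5,3)
Segment 6: (5,3) -> (8,3)

Answer: -------------
-------------
-----X-------
-----X-------
-----XXXX----
-----X-------
-----X-------
-----X-------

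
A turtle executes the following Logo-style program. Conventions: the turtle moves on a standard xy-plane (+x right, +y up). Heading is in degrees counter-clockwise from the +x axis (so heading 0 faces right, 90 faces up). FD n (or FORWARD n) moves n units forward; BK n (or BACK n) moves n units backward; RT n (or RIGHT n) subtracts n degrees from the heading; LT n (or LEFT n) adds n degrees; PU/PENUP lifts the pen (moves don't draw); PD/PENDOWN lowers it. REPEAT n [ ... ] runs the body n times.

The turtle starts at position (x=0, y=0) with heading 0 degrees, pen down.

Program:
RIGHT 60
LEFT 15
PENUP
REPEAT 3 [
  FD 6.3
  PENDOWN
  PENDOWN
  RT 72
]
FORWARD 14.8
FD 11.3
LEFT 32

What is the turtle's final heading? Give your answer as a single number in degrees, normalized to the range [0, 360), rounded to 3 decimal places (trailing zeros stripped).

Executing turtle program step by step:
Start: pos=(0,0), heading=0, pen down
RT 60: heading 0 -> 300
LT 15: heading 300 -> 315
PU: pen up
REPEAT 3 [
  -- iteration 1/3 --
  FD 6.3: (0,0) -> (4.455,-4.455) [heading=315, move]
  PD: pen down
  PD: pen down
  RT 72: heading 315 -> 243
  -- iteration 2/3 --
  FD 6.3: (4.455,-4.455) -> (1.595,-10.068) [heading=243, draw]
  PD: pen down
  PD: pen down
  RT 72: heading 243 -> 171
  -- iteration 3/3 --
  FD 6.3: (1.595,-10.068) -> (-4.628,-9.083) [heading=171, draw]
  PD: pen down
  PD: pen down
  RT 72: heading 171 -> 99
]
FD 14.8: (-4.628,-9.083) -> (-6.943,5.535) [heading=99, draw]
FD 11.3: (-6.943,5.535) -> (-8.711,16.696) [heading=99, draw]
LT 32: heading 99 -> 131
Final: pos=(-8.711,16.696), heading=131, 4 segment(s) drawn

Answer: 131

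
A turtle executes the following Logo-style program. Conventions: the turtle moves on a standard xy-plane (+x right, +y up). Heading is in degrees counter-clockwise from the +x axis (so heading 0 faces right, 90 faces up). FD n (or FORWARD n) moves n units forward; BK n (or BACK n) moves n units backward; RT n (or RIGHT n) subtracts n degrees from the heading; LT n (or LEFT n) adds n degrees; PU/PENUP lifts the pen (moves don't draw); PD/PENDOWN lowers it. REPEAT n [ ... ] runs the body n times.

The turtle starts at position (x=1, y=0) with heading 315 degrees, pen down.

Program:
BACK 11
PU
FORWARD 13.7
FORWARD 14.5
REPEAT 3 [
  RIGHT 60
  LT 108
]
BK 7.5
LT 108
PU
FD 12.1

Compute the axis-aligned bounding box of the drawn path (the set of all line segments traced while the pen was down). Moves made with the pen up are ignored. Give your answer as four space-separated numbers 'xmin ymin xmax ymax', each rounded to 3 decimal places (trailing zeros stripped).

Answer: -6.778 0 1 7.778

Derivation:
Executing turtle program step by step:
Start: pos=(1,0), heading=315, pen down
BK 11: (1,0) -> (-6.778,7.778) [heading=315, draw]
PU: pen up
FD 13.7: (-6.778,7.778) -> (2.909,-1.909) [heading=315, move]
FD 14.5: (2.909,-1.909) -> (13.162,-12.162) [heading=315, move]
REPEAT 3 [
  -- iteration 1/3 --
  RT 60: heading 315 -> 255
  LT 108: heading 255 -> 3
  -- iteration 2/3 --
  RT 60: heading 3 -> 303
  LT 108: heading 303 -> 51
  -- iteration 3/3 --
  RT 60: heading 51 -> 351
  LT 108: heading 351 -> 99
]
BK 7.5: (13.162,-12.162) -> (14.335,-19.57) [heading=99, move]
LT 108: heading 99 -> 207
PU: pen up
FD 12.1: (14.335,-19.57) -> (3.554,-25.063) [heading=207, move]
Final: pos=(3.554,-25.063), heading=207, 1 segment(s) drawn

Segment endpoints: x in {-6.778, 1}, y in {0, 7.778}
xmin=-6.778, ymin=0, xmax=1, ymax=7.778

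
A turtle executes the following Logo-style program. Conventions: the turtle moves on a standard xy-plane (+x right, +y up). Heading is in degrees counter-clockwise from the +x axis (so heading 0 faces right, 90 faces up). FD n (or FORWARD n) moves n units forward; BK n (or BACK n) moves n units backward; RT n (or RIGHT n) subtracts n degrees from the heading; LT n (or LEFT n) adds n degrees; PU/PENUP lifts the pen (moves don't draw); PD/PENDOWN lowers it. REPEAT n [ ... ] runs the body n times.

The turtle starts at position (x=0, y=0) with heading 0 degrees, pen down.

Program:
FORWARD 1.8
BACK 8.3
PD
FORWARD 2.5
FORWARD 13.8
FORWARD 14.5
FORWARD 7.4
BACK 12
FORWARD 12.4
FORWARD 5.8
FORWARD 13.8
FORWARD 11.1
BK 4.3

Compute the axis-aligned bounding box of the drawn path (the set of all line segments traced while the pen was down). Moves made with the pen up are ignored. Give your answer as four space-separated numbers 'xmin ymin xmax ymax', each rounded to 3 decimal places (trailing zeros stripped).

Answer: -6.5 0 62.8 0

Derivation:
Executing turtle program step by step:
Start: pos=(0,0), heading=0, pen down
FD 1.8: (0,0) -> (1.8,0) [heading=0, draw]
BK 8.3: (1.8,0) -> (-6.5,0) [heading=0, draw]
PD: pen down
FD 2.5: (-6.5,0) -> (-4,0) [heading=0, draw]
FD 13.8: (-4,0) -> (9.8,0) [heading=0, draw]
FD 14.5: (9.8,0) -> (24.3,0) [heading=0, draw]
FD 7.4: (24.3,0) -> (31.7,0) [heading=0, draw]
BK 12: (31.7,0) -> (19.7,0) [heading=0, draw]
FD 12.4: (19.7,0) -> (32.1,0) [heading=0, draw]
FD 5.8: (32.1,0) -> (37.9,0) [heading=0, draw]
FD 13.8: (37.9,0) -> (51.7,0) [heading=0, draw]
FD 11.1: (51.7,0) -> (62.8,0) [heading=0, draw]
BK 4.3: (62.8,0) -> (58.5,0) [heading=0, draw]
Final: pos=(58.5,0), heading=0, 12 segment(s) drawn

Segment endpoints: x in {-6.5, -4, 0, 1.8, 9.8, 19.7, 24.3, 31.7, 32.1, 37.9, 51.7, 58.5, 62.8}, y in {0}
xmin=-6.5, ymin=0, xmax=62.8, ymax=0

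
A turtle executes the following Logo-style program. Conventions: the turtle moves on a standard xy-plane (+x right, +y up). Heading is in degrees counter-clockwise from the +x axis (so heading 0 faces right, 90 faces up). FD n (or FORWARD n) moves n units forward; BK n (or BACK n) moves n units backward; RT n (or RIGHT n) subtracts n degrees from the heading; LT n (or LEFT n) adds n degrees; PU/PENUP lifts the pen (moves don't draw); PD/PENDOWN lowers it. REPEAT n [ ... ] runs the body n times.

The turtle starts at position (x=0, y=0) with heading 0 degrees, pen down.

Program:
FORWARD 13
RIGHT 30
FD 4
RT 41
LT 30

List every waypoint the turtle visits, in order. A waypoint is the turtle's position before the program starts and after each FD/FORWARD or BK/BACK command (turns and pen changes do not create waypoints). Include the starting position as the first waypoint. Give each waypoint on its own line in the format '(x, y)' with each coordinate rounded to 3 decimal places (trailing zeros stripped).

Executing turtle program step by step:
Start: pos=(0,0), heading=0, pen down
FD 13: (0,0) -> (13,0) [heading=0, draw]
RT 30: heading 0 -> 330
FD 4: (13,0) -> (16.464,-2) [heading=330, draw]
RT 41: heading 330 -> 289
LT 30: heading 289 -> 319
Final: pos=(16.464,-2), heading=319, 2 segment(s) drawn
Waypoints (3 total):
(0, 0)
(13, 0)
(16.464, -2)

Answer: (0, 0)
(13, 0)
(16.464, -2)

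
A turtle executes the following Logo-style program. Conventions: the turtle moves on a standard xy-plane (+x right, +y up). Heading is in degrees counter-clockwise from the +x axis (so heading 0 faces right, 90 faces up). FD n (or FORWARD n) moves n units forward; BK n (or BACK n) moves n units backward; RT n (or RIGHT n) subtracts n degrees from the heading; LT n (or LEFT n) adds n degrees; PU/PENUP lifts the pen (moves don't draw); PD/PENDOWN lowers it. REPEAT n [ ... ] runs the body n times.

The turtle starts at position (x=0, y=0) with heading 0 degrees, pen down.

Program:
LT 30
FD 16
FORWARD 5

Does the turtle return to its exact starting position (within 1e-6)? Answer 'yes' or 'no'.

Executing turtle program step by step:
Start: pos=(0,0), heading=0, pen down
LT 30: heading 0 -> 30
FD 16: (0,0) -> (13.856,8) [heading=30, draw]
FD 5: (13.856,8) -> (18.187,10.5) [heading=30, draw]
Final: pos=(18.187,10.5), heading=30, 2 segment(s) drawn

Start position: (0, 0)
Final position: (18.187, 10.5)
Distance = 21; >= 1e-6 -> NOT closed

Answer: no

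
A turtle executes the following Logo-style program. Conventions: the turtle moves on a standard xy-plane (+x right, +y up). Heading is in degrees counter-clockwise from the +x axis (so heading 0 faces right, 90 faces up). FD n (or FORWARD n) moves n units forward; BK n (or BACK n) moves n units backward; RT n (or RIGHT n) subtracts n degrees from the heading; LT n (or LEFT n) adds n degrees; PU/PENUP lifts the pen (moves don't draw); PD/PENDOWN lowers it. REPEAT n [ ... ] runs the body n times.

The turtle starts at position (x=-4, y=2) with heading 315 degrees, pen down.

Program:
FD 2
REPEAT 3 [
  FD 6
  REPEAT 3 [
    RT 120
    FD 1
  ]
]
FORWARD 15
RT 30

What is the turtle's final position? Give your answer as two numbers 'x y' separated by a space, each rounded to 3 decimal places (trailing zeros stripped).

Executing turtle program step by step:
Start: pos=(-4,2), heading=315, pen down
FD 2: (-4,2) -> (-2.586,0.586) [heading=315, draw]
REPEAT 3 [
  -- iteration 1/3 --
  FD 6: (-2.586,0.586) -> (1.657,-3.657) [heading=315, draw]
  REPEAT 3 [
    -- iteration 1/3 --
    RT 120: heading 315 -> 195
    FD 1: (1.657,-3.657) -> (0.691,-3.916) [heading=195, draw]
    -- iteration 2/3 --
    RT 120: heading 195 -> 75
    FD 1: (0.691,-3.916) -> (0.95,-2.95) [heading=75, draw]
    -- iteration 3/3 --
    RT 120: heading 75 -> 315
    FD 1: (0.95,-2.95) -> (1.657,-3.657) [heading=315, draw]
  ]
  -- iteration 2/3 --
  FD 6: (1.657,-3.657) -> (5.899,-7.899) [heading=315, draw]
  REPEAT 3 [
    -- iteration 1/3 --
    RT 120: heading 315 -> 195
    FD 1: (5.899,-7.899) -> (4.934,-8.158) [heading=195, draw]
    -- iteration 2/3 --
    RT 120: heading 195 -> 75
    FD 1: (4.934,-8.158) -> (5.192,-7.192) [heading=75, draw]
    -- iteration 3/3 --
    RT 120: heading 75 -> 315
    FD 1: (5.192,-7.192) -> (5.899,-7.899) [heading=315, draw]
  ]
  -- iteration 3/3 --
  FD 6: (5.899,-7.899) -> (10.142,-12.142) [heading=315, draw]
  REPEAT 3 [
    -- iteration 1/3 --
    RT 120: heading 315 -> 195
    FD 1: (10.142,-12.142) -> (9.176,-12.401) [heading=195, draw]
    -- iteration 2/3 --
    RT 120: heading 195 -> 75
    FD 1: (9.176,-12.401) -> (9.435,-11.435) [heading=75, draw]
    -- iteration 3/3 --
    RT 120: heading 75 -> 315
    FD 1: (9.435,-11.435) -> (10.142,-12.142) [heading=315, draw]
  ]
]
FD 15: (10.142,-12.142) -> (20.749,-22.749) [heading=315, draw]
RT 30: heading 315 -> 285
Final: pos=(20.749,-22.749), heading=285, 14 segment(s) drawn

Answer: 20.749 -22.749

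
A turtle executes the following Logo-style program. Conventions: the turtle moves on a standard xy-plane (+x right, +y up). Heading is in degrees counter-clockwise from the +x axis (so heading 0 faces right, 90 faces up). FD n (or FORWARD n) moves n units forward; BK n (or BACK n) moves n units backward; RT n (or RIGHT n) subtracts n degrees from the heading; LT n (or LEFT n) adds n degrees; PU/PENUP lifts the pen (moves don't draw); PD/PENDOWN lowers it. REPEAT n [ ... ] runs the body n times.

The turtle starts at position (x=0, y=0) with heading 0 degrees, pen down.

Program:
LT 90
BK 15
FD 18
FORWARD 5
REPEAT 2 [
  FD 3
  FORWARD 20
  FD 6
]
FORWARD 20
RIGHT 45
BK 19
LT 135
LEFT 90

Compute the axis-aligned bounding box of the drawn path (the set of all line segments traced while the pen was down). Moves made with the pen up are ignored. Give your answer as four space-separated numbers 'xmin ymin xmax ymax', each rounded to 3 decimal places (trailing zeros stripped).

Answer: -13.435 -15 0 86

Derivation:
Executing turtle program step by step:
Start: pos=(0,0), heading=0, pen down
LT 90: heading 0 -> 90
BK 15: (0,0) -> (0,-15) [heading=90, draw]
FD 18: (0,-15) -> (0,3) [heading=90, draw]
FD 5: (0,3) -> (0,8) [heading=90, draw]
REPEAT 2 [
  -- iteration 1/2 --
  FD 3: (0,8) -> (0,11) [heading=90, draw]
  FD 20: (0,11) -> (0,31) [heading=90, draw]
  FD 6: (0,31) -> (0,37) [heading=90, draw]
  -- iteration 2/2 --
  FD 3: (0,37) -> (0,40) [heading=90, draw]
  FD 20: (0,40) -> (0,60) [heading=90, draw]
  FD 6: (0,60) -> (0,66) [heading=90, draw]
]
FD 20: (0,66) -> (0,86) [heading=90, draw]
RT 45: heading 90 -> 45
BK 19: (0,86) -> (-13.435,72.565) [heading=45, draw]
LT 135: heading 45 -> 180
LT 90: heading 180 -> 270
Final: pos=(-13.435,72.565), heading=270, 11 segment(s) drawn

Segment endpoints: x in {-13.435, 0, 0, 0, 0, 0, 0, 0, 0, 0, 0, 0}, y in {-15, 0, 3, 8, 11, 31, 37, 40, 60, 66, 72.565, 86}
xmin=-13.435, ymin=-15, xmax=0, ymax=86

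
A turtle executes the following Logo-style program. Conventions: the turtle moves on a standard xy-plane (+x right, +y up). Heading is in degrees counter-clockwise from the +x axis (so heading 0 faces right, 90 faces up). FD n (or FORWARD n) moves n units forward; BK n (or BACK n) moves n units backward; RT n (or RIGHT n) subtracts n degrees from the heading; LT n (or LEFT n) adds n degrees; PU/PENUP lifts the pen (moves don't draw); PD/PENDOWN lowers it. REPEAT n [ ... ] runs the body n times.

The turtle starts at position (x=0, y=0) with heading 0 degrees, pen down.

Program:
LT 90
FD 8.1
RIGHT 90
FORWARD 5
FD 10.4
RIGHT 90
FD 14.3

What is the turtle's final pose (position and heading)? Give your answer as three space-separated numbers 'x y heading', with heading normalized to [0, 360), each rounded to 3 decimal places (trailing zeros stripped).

Executing turtle program step by step:
Start: pos=(0,0), heading=0, pen down
LT 90: heading 0 -> 90
FD 8.1: (0,0) -> (0,8.1) [heading=90, draw]
RT 90: heading 90 -> 0
FD 5: (0,8.1) -> (5,8.1) [heading=0, draw]
FD 10.4: (5,8.1) -> (15.4,8.1) [heading=0, draw]
RT 90: heading 0 -> 270
FD 14.3: (15.4,8.1) -> (15.4,-6.2) [heading=270, draw]
Final: pos=(15.4,-6.2), heading=270, 4 segment(s) drawn

Answer: 15.4 -6.2 270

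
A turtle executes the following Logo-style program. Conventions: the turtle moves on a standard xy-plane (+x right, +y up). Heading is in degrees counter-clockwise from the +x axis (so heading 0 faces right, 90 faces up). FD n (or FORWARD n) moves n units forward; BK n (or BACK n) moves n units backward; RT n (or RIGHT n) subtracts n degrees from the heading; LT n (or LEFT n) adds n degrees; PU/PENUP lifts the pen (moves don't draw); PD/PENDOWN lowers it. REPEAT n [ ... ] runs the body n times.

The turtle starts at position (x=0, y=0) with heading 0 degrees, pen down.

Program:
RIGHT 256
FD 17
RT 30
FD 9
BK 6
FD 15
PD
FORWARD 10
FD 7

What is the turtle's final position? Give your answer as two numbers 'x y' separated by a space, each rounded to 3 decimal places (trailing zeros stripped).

Answer: 5.535 50.139

Derivation:
Executing turtle program step by step:
Start: pos=(0,0), heading=0, pen down
RT 256: heading 0 -> 104
FD 17: (0,0) -> (-4.113,16.495) [heading=104, draw]
RT 30: heading 104 -> 74
FD 9: (-4.113,16.495) -> (-1.632,25.146) [heading=74, draw]
BK 6: (-1.632,25.146) -> (-3.286,19.379) [heading=74, draw]
FD 15: (-3.286,19.379) -> (0.849,33.798) [heading=74, draw]
PD: pen down
FD 10: (0.849,33.798) -> (3.605,43.41) [heading=74, draw]
FD 7: (3.605,43.41) -> (5.535,50.139) [heading=74, draw]
Final: pos=(5.535,50.139), heading=74, 6 segment(s) drawn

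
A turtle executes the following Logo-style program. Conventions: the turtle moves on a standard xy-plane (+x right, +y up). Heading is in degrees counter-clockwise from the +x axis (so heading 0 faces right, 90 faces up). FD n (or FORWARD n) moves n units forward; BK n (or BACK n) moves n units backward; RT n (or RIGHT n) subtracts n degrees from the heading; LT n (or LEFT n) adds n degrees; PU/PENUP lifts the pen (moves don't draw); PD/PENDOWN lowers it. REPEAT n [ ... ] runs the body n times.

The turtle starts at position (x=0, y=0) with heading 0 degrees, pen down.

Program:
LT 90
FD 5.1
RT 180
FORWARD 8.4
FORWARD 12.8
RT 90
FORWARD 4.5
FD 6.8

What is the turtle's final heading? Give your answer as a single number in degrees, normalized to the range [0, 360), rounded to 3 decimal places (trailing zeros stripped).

Answer: 180

Derivation:
Executing turtle program step by step:
Start: pos=(0,0), heading=0, pen down
LT 90: heading 0 -> 90
FD 5.1: (0,0) -> (0,5.1) [heading=90, draw]
RT 180: heading 90 -> 270
FD 8.4: (0,5.1) -> (0,-3.3) [heading=270, draw]
FD 12.8: (0,-3.3) -> (0,-16.1) [heading=270, draw]
RT 90: heading 270 -> 180
FD 4.5: (0,-16.1) -> (-4.5,-16.1) [heading=180, draw]
FD 6.8: (-4.5,-16.1) -> (-11.3,-16.1) [heading=180, draw]
Final: pos=(-11.3,-16.1), heading=180, 5 segment(s) drawn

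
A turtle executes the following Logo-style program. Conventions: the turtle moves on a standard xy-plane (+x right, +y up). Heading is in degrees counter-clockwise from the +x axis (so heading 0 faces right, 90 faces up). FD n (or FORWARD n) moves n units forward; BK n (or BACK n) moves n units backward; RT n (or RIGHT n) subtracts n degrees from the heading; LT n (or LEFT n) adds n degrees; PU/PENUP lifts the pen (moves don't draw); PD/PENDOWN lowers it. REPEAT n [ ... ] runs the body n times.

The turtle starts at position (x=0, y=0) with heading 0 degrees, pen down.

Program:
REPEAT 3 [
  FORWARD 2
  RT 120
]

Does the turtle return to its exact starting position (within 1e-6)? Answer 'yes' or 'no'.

Answer: yes

Derivation:
Executing turtle program step by step:
Start: pos=(0,0), heading=0, pen down
REPEAT 3 [
  -- iteration 1/3 --
  FD 2: (0,0) -> (2,0) [heading=0, draw]
  RT 120: heading 0 -> 240
  -- iteration 2/3 --
  FD 2: (2,0) -> (1,-1.732) [heading=240, draw]
  RT 120: heading 240 -> 120
  -- iteration 3/3 --
  FD 2: (1,-1.732) -> (0,0) [heading=120, draw]
  RT 120: heading 120 -> 0
]
Final: pos=(0,0), heading=0, 3 segment(s) drawn

Start position: (0, 0)
Final position: (0, 0)
Distance = 0; < 1e-6 -> CLOSED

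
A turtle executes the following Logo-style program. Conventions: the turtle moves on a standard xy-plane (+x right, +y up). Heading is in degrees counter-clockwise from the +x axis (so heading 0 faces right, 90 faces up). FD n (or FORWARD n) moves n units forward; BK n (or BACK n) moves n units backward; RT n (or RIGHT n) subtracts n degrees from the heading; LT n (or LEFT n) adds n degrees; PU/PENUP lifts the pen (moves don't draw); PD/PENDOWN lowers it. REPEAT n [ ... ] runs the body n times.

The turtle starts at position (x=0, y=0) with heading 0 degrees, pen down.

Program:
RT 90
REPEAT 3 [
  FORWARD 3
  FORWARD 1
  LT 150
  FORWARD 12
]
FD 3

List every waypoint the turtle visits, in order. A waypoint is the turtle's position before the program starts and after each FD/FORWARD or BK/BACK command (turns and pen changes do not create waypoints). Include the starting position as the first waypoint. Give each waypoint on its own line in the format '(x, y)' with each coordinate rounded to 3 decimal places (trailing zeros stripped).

Executing turtle program step by step:
Start: pos=(0,0), heading=0, pen down
RT 90: heading 0 -> 270
REPEAT 3 [
  -- iteration 1/3 --
  FD 3: (0,0) -> (0,-3) [heading=270, draw]
  FD 1: (0,-3) -> (0,-4) [heading=270, draw]
  LT 150: heading 270 -> 60
  FD 12: (0,-4) -> (6,6.392) [heading=60, draw]
  -- iteration 2/3 --
  FD 3: (6,6.392) -> (7.5,8.99) [heading=60, draw]
  FD 1: (7.5,8.99) -> (8,9.856) [heading=60, draw]
  LT 150: heading 60 -> 210
  FD 12: (8,9.856) -> (-2.392,3.856) [heading=210, draw]
  -- iteration 3/3 --
  FD 3: (-2.392,3.856) -> (-4.99,2.356) [heading=210, draw]
  FD 1: (-4.99,2.356) -> (-5.856,1.856) [heading=210, draw]
  LT 150: heading 210 -> 0
  FD 12: (-5.856,1.856) -> (6.144,1.856) [heading=0, draw]
]
FD 3: (6.144,1.856) -> (9.144,1.856) [heading=0, draw]
Final: pos=(9.144,1.856), heading=0, 10 segment(s) drawn
Waypoints (11 total):
(0, 0)
(0, -3)
(0, -4)
(6, 6.392)
(7.5, 8.99)
(8, 9.856)
(-2.392, 3.856)
(-4.99, 2.356)
(-5.856, 1.856)
(6.144, 1.856)
(9.144, 1.856)

Answer: (0, 0)
(0, -3)
(0, -4)
(6, 6.392)
(7.5, 8.99)
(8, 9.856)
(-2.392, 3.856)
(-4.99, 2.356)
(-5.856, 1.856)
(6.144, 1.856)
(9.144, 1.856)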